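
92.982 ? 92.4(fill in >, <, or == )>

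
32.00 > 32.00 False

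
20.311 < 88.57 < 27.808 False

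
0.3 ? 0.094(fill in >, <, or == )>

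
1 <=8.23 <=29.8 True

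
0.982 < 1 True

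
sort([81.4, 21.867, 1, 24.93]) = [1, 21.867, 24.93, 81.4]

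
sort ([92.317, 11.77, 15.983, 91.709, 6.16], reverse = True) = [92.317, 91.709, 15.983, 11.77, 6.16]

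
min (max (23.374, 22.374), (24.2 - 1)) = 23.2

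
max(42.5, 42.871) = 42.871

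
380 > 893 False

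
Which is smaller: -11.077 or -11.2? -11.2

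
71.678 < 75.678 True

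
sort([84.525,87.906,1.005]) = [1.005,84.525,87.906]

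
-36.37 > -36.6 True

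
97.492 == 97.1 False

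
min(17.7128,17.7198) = 17.7128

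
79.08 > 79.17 False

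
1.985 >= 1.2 True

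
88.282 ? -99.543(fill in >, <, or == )>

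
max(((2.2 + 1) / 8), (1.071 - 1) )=0.4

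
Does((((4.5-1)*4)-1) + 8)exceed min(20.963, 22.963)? Yes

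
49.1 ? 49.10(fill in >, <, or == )==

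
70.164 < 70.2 True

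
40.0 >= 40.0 True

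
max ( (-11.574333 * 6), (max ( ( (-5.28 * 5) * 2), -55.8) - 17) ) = -69.445998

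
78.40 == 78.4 True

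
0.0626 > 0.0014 True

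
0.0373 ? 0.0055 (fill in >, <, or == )>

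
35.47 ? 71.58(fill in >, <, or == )<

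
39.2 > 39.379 False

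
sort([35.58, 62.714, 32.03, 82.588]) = [32.03, 35.58, 62.714, 82.588]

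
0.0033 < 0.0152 True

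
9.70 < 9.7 False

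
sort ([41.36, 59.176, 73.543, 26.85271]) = [26.85271, 41.36, 59.176, 73.543]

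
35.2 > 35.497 False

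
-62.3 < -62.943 False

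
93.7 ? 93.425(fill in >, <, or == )>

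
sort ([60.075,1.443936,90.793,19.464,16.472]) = [1.443936,16.472,19.464,60.075,90.793]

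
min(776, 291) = 291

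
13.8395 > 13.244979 True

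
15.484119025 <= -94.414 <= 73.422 False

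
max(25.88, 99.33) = 99.33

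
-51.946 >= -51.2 False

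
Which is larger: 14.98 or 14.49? 14.98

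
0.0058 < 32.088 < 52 True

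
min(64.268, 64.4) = 64.268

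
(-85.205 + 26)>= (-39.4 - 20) True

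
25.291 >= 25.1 True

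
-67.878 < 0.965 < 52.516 True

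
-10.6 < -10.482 True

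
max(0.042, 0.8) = 0.8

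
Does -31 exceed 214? No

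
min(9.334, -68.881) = -68.881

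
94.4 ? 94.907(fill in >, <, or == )<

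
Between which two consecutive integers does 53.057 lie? 53 and 54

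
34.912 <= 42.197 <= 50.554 True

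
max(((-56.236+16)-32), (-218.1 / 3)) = -72.236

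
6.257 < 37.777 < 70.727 True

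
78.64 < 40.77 False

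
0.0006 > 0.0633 False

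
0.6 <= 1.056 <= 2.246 True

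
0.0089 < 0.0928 True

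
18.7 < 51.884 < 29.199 False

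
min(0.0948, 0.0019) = 0.0019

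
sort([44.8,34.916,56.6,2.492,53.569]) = [2.492,34.916,44.8,53.569,56.6]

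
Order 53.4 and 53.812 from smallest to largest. 53.4, 53.812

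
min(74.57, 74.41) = 74.41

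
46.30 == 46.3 True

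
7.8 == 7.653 False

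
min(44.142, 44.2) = 44.142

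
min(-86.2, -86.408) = -86.408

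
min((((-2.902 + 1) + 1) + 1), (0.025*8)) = 0.098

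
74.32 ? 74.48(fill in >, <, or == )<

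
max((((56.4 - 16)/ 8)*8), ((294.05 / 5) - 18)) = 40.81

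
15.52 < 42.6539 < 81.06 True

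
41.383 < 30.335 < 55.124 False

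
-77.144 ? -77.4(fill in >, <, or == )>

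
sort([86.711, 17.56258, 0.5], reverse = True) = [86.711, 17.56258, 0.5]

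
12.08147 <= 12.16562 True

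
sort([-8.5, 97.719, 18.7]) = [-8.5, 18.7, 97.719]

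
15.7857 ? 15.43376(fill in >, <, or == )>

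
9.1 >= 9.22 False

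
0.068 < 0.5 True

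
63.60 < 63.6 False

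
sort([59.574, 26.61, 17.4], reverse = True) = [59.574, 26.61, 17.4]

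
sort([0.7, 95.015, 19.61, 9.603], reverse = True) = [95.015, 19.61, 9.603, 0.7]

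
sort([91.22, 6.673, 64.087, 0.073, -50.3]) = [-50.3, 0.073, 6.673, 64.087, 91.22]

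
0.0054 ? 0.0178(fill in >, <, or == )<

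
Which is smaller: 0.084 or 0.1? 0.084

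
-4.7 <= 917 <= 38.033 False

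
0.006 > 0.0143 False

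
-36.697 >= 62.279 False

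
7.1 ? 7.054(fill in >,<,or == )>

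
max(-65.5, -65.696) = -65.5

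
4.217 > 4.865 False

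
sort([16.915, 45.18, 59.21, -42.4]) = [-42.4, 16.915, 45.18, 59.21]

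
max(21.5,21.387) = 21.5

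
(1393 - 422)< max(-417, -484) False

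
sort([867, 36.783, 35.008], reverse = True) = [867, 36.783, 35.008]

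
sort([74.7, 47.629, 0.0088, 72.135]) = [0.0088, 47.629, 72.135, 74.7]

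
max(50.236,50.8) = 50.8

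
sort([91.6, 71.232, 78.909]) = [71.232, 78.909, 91.6]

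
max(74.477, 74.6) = 74.6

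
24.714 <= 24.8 True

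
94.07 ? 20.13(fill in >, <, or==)>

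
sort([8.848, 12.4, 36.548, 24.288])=[8.848, 12.4, 24.288, 36.548]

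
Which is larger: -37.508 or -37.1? -37.1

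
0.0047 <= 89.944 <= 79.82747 False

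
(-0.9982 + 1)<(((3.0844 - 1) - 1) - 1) True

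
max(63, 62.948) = 63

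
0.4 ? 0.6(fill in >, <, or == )<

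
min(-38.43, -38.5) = -38.5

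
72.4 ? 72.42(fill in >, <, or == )<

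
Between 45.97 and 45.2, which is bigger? 45.97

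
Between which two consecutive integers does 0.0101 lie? 0 and 1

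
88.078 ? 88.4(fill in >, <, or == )<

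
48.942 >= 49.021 False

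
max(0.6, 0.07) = 0.6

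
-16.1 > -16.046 False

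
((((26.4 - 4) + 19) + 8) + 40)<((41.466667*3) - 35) True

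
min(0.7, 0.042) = 0.042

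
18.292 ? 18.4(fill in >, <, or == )<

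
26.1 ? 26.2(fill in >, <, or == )<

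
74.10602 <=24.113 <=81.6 False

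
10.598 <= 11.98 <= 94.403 True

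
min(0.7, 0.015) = 0.015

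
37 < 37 False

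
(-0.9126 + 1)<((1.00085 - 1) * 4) False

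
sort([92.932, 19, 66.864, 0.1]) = [0.1, 19, 66.864, 92.932]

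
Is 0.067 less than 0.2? Yes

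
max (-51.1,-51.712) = -51.1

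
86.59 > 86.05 True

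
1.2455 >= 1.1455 True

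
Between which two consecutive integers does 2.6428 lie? 2 and 3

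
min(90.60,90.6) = 90.60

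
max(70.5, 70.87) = 70.87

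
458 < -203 False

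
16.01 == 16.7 False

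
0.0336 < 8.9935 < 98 True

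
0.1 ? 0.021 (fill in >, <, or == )>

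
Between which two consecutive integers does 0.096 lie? 0 and 1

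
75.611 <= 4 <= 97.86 False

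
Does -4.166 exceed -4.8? Yes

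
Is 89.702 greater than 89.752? No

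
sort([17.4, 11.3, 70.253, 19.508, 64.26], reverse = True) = [70.253, 64.26, 19.508, 17.4, 11.3]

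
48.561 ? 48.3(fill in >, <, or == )>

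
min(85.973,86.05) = 85.973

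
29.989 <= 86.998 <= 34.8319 False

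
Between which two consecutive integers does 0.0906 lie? 0 and 1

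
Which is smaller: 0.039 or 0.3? 0.039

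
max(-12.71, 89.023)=89.023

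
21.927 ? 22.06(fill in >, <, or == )<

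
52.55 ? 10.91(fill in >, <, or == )>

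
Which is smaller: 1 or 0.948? 0.948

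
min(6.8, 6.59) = 6.59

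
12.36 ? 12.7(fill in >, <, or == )<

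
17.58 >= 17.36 True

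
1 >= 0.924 True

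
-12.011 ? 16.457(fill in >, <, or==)<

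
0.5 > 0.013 True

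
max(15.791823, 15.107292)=15.791823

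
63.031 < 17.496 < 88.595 False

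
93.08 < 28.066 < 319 False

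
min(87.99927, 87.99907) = 87.99907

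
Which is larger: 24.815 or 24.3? 24.815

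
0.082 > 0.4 False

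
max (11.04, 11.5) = 11.5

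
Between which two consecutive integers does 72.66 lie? 72 and 73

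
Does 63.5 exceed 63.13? Yes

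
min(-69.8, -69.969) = -69.969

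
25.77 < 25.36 False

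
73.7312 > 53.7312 True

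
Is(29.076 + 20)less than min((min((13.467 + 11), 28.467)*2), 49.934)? No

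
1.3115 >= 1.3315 False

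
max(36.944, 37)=37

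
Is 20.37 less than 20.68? Yes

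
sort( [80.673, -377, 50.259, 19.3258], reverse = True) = [80.673, 50.259, 19.3258, -377]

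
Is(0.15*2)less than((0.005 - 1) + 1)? No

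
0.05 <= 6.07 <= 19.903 True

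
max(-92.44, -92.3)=-92.3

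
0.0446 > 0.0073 True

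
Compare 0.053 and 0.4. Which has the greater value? 0.4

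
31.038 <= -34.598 False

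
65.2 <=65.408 True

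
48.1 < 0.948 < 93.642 False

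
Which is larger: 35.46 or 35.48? 35.48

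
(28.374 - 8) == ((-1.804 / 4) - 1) False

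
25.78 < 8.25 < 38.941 False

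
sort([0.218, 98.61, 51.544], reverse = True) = [98.61, 51.544, 0.218]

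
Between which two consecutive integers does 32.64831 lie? 32 and 33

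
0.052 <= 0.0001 False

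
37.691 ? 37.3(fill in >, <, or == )>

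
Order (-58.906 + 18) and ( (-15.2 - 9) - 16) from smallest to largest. (-58.906 + 18), ( (-15.2 - 9) - 16)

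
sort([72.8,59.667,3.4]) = [3.4,59.667,72.8]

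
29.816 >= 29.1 True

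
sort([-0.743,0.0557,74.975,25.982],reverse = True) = [74.975,25.982,0.0557,-0.743]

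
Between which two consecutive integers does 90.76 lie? 90 and 91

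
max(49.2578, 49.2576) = 49.2578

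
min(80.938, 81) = 80.938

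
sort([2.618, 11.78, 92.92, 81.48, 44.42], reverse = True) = [92.92, 81.48, 44.42, 11.78, 2.618]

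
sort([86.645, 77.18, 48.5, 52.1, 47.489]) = [47.489, 48.5, 52.1, 77.18, 86.645]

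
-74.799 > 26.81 False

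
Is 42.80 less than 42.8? No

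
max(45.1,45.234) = 45.234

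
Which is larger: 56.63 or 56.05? 56.63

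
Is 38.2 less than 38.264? Yes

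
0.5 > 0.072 True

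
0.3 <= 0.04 False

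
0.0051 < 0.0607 True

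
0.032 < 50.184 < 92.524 True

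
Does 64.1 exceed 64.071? Yes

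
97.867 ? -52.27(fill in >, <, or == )>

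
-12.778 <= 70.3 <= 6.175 False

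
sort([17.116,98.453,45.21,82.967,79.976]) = [17.116,45.21,79.976,82.967,98.453]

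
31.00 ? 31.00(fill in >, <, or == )==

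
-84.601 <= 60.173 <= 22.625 False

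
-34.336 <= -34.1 True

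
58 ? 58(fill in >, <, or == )==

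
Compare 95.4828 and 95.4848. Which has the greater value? 95.4848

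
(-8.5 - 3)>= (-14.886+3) True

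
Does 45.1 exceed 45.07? Yes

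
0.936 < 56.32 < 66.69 True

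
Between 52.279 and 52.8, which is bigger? 52.8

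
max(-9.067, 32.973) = 32.973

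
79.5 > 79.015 True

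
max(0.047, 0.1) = 0.1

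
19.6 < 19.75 True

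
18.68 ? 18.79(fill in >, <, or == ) <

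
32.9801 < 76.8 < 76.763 False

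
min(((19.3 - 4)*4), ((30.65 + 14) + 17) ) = 61.2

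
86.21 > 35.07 True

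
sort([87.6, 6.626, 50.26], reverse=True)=[87.6, 50.26, 6.626]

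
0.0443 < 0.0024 False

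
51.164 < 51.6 True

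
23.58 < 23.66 True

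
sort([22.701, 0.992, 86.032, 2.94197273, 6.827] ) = [0.992, 2.94197273, 6.827, 22.701, 86.032]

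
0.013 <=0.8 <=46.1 True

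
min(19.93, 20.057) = 19.93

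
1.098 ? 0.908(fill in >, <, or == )>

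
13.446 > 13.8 False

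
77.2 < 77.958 True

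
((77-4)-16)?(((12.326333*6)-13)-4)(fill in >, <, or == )>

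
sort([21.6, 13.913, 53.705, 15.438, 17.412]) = [13.913, 15.438, 17.412, 21.6, 53.705]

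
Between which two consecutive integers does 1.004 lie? 1 and 2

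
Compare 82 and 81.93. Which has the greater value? 82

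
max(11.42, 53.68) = 53.68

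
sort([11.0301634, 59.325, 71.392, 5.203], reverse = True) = [71.392, 59.325, 11.0301634, 5.203]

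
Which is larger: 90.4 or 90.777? 90.777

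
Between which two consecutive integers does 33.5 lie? 33 and 34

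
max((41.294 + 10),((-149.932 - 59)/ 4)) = 51.294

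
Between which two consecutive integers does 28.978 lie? 28 and 29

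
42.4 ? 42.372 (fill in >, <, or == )>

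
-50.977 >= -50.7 False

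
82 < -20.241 False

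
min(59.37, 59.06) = 59.06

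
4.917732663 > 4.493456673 True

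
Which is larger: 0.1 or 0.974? 0.974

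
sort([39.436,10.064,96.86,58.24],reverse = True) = [96.86,58.24,39.436,10.064]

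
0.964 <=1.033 True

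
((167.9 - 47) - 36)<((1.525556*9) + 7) False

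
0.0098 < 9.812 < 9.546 False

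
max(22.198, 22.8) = 22.8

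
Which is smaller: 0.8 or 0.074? 0.074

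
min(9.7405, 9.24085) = 9.24085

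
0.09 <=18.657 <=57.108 True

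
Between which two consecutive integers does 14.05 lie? 14 and 15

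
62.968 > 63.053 False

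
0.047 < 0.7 True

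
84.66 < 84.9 True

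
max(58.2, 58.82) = 58.82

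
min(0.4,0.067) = 0.067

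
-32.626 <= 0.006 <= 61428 True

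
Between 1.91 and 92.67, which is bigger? 92.67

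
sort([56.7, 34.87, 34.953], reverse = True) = [56.7, 34.953, 34.87]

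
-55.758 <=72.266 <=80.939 True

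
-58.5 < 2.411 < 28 True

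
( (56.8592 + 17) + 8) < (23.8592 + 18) False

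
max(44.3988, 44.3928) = 44.3988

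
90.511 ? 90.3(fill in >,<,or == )>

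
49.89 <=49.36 False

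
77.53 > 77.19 True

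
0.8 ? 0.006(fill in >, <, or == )>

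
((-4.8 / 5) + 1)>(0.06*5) False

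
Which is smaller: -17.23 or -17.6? -17.6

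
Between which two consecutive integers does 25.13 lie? 25 and 26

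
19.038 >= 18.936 True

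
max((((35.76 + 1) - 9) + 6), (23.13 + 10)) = 33.76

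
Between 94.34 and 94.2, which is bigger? 94.34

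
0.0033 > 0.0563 False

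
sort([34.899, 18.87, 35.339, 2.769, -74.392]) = [-74.392, 2.769, 18.87, 34.899, 35.339]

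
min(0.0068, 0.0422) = 0.0068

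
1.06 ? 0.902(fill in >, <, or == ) >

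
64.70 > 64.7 False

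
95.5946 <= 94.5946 False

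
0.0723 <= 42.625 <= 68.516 True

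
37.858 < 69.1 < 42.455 False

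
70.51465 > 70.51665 False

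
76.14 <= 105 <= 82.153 False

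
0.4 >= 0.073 True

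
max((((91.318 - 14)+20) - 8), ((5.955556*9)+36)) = 89.600004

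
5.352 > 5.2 True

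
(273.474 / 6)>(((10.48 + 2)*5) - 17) True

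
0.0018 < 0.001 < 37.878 False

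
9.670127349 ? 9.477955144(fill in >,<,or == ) >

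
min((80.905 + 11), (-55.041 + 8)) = -47.041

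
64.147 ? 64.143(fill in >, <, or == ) >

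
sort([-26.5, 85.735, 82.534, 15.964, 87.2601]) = [-26.5, 15.964, 82.534, 85.735, 87.2601]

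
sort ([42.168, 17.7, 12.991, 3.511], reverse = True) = [42.168, 17.7, 12.991, 3.511]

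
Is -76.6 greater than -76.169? No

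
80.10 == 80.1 True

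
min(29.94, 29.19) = 29.19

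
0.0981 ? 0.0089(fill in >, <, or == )>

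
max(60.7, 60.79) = 60.79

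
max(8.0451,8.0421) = 8.0451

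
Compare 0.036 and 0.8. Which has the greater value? 0.8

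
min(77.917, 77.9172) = 77.917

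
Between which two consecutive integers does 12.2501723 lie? 12 and 13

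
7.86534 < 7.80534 False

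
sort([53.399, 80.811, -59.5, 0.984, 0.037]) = [-59.5, 0.037, 0.984, 53.399, 80.811]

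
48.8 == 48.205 False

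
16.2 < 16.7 True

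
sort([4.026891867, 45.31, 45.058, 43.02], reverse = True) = [45.31, 45.058, 43.02, 4.026891867]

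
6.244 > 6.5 False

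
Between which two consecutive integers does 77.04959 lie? 77 and 78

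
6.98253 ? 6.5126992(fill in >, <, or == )>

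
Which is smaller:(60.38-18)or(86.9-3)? (60.38-18)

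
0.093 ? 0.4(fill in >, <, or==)<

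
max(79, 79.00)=79.00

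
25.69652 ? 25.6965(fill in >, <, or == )>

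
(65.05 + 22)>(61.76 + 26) False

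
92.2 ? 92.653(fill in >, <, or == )<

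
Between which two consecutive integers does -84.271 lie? -85 and -84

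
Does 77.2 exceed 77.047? Yes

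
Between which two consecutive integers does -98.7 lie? -99 and -98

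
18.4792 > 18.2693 True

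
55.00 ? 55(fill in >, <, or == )==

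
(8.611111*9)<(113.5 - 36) True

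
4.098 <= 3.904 False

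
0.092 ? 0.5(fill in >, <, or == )<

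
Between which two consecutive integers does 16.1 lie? 16 and 17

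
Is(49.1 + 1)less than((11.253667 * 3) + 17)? Yes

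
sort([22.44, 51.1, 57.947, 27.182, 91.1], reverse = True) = [91.1, 57.947, 51.1, 27.182, 22.44]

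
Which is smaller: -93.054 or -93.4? -93.4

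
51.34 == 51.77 False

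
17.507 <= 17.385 False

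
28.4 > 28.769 False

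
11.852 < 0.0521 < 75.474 False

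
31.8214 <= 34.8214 True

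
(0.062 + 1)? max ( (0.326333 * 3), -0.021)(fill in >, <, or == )>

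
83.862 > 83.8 True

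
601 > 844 False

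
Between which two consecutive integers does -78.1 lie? -79 and -78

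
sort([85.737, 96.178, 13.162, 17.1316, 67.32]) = [13.162, 17.1316, 67.32, 85.737, 96.178]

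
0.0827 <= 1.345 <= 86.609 True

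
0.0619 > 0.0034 True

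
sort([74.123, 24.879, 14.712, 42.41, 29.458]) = [14.712, 24.879, 29.458, 42.41, 74.123]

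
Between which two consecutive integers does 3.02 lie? 3 and 4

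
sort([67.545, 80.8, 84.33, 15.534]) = [15.534, 67.545, 80.8, 84.33]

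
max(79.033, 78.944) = 79.033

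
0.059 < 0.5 True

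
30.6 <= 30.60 True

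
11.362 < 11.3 False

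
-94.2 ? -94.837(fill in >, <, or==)>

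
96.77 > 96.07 True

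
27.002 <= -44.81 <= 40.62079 False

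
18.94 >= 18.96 False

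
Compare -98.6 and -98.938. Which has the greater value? -98.6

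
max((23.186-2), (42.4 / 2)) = 21.2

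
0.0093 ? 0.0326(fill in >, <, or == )<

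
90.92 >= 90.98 False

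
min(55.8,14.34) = 14.34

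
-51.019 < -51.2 False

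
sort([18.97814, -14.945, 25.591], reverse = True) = [25.591, 18.97814, -14.945]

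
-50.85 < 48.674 True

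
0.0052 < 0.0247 True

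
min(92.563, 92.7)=92.563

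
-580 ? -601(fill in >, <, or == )>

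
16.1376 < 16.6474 True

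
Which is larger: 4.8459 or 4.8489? 4.8489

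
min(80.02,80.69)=80.02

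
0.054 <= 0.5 True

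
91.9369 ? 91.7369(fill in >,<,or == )>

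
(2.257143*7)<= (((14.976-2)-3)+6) True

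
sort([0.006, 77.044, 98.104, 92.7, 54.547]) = [0.006, 54.547, 77.044, 92.7, 98.104]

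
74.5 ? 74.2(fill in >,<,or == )>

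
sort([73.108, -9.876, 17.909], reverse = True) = [73.108, 17.909, -9.876]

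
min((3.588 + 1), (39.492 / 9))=4.388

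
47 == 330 False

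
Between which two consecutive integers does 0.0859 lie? 0 and 1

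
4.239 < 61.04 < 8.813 False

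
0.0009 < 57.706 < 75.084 True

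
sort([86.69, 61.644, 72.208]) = [61.644, 72.208, 86.69]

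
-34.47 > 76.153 False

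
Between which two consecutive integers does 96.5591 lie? 96 and 97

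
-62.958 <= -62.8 True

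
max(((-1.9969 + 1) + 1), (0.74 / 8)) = 0.0925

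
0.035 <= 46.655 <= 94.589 True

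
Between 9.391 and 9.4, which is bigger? 9.4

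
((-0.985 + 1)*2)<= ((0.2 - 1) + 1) True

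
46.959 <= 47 True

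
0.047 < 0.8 True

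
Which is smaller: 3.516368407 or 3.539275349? 3.516368407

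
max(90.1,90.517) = 90.517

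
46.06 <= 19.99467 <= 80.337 False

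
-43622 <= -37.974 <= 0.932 True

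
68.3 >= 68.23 True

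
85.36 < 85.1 False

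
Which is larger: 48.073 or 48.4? 48.4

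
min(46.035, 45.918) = 45.918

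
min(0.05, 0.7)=0.05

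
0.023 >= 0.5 False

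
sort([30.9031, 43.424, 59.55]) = [30.9031, 43.424, 59.55]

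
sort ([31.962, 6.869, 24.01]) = [6.869, 24.01, 31.962]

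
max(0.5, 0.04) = 0.5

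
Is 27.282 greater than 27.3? No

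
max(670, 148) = 670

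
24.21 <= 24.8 True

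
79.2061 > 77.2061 True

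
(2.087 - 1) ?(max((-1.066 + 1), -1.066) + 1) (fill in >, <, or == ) >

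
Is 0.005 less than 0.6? Yes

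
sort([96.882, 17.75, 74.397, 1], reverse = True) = [96.882, 74.397, 17.75, 1]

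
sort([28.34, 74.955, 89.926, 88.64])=[28.34, 74.955, 88.64, 89.926]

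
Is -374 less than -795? No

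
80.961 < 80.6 False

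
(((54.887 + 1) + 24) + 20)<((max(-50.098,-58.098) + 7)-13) False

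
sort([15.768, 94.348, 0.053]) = [0.053, 15.768, 94.348]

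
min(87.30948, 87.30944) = 87.30944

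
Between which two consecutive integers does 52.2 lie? 52 and 53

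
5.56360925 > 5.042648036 True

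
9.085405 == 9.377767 False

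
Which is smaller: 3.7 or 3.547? 3.547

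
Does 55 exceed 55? No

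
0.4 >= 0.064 True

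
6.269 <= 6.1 False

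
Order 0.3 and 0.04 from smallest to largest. 0.04, 0.3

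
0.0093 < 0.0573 True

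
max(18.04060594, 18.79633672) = 18.79633672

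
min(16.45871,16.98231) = 16.45871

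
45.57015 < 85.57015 True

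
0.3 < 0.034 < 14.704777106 False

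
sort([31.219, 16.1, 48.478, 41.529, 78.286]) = [16.1, 31.219, 41.529, 48.478, 78.286]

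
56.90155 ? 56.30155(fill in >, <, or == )>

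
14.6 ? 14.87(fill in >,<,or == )<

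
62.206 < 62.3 True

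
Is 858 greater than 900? No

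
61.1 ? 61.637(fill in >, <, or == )<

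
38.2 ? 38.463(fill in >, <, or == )<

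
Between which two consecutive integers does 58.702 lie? 58 and 59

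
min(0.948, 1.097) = 0.948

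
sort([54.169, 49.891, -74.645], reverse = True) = [54.169, 49.891, -74.645]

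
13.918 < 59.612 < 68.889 True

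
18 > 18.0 False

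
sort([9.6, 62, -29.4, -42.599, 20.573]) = [-42.599, -29.4, 9.6, 20.573, 62]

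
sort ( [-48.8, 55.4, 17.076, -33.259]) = [-48.8, -33.259, 17.076, 55.4]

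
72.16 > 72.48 False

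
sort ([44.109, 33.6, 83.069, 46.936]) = [33.6, 44.109, 46.936, 83.069]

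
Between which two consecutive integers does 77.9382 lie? 77 and 78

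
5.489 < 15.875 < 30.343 True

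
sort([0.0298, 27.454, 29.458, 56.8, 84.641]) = [0.0298, 27.454, 29.458, 56.8, 84.641]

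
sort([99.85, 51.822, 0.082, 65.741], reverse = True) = [99.85, 65.741, 51.822, 0.082]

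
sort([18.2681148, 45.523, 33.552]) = [18.2681148, 33.552, 45.523]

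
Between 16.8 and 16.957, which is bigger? 16.957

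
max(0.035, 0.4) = 0.4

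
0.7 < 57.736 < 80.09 True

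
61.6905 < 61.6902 False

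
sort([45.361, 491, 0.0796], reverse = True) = [491, 45.361, 0.0796]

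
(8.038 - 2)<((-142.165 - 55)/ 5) False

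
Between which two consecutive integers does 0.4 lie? 0 and 1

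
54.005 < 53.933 False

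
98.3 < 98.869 True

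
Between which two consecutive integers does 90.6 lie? 90 and 91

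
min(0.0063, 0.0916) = 0.0063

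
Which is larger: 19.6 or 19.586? 19.6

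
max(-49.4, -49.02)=-49.02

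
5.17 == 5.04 False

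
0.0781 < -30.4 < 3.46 False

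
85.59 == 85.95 False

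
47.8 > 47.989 False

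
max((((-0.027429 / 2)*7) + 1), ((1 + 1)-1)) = 1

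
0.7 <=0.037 False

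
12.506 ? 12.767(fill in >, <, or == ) <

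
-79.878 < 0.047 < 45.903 True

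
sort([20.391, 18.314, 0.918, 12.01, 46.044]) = [0.918, 12.01, 18.314, 20.391, 46.044]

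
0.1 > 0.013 True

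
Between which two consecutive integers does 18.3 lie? 18 and 19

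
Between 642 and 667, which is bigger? 667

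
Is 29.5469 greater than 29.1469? Yes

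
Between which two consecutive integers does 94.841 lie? 94 and 95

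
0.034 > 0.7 False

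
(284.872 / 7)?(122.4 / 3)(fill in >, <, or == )<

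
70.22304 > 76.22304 False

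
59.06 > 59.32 False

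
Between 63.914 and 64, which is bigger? 64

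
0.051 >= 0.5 False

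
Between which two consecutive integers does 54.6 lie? 54 and 55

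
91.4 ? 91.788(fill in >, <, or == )<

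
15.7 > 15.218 True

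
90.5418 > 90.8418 False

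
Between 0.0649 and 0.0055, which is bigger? 0.0649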